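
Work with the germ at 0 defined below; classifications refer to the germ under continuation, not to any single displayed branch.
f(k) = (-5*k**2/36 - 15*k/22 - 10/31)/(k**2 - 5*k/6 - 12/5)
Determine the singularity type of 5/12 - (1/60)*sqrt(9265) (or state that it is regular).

The point is a pole of order 1.

The denominator factor k**2 - 5*k/6 - 12/5 vanishes at 5/12 - (1/60)*sqrt(9265) and appears to the power 1; the numerator there equals -873469/883872 + (379/28512)*sqrt(9265), nonzero, and no other factor vanishes.
Hence a pole whose order is the multiplicity, 1.


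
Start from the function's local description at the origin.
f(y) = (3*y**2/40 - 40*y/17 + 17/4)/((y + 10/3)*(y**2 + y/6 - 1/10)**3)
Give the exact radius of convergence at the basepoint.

Denominator factor (y + 10/3): pole of order 1 at -10/3, modulus 10/3.
Denominator factor (y**2 + y/6 - 1/10)^3: discriminant 77/180, real irrational roots -1/12 + (1/60)*sqrt(385) and -1/12 - (1/60)*sqrt(385); poles of order 3, moduli -1/12 + (1/60)*sqrt(385) and 1/12 + (1/60)*sqrt(385).
The radius of convergence is the smallest modulus among the singular points: -1/12 + (1/60)*sqrt(385).

The radius of convergence is -1/12 + (1/60)*sqrt(385).


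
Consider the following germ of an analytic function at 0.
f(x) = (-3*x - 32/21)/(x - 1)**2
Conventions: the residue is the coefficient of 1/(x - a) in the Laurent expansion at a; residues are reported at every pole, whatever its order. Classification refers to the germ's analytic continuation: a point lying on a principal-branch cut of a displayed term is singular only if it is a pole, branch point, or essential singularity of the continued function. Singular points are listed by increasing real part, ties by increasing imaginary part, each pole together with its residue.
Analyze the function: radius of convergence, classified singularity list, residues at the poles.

Denominator factor (x - 1)^2: pole of order 2 at 1, modulus 1.
The radius of convergence is the smallest modulus among the singular points: 1.
At the order-2 pole 1 set g(x) = (x - (1))^2*f(x) = -3*x - 32/21.
Order-2 pole: residue = g'(a); g'(1) = -3, so the residue is -3.

Radius of convergence at 0: 1.
At 1: a pole of order 2; residue -3.


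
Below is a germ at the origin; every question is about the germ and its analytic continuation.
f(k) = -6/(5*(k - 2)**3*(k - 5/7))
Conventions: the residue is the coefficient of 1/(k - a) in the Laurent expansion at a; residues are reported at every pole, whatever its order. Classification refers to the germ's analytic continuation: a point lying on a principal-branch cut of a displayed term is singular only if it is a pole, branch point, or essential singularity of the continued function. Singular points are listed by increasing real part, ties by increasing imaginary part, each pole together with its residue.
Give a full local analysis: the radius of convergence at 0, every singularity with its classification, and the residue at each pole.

Radius of convergence at 0: 5/7.
At 5/7: a pole of order 1; residue 686/1215.
At 2: a pole of order 3; residue -686/1215.

Denominator factor (k - 5/7): pole of order 1 at 5/7, modulus 5/7.
Denominator factor (k - 2)^3: pole of order 3 at 2, modulus 2.
The radius of convergence is the smallest modulus among the singular points: 5/7.
At the order-1 pole 5/7 set g(k) = (k - (5/7))*f(k) = -6/(5*(k - 2)**3).
Simple pole: residue = g(a) at a = 5/7, which is 686/1215.
At the order-3 pole 2 set g(k) = (k - (2))^3*f(k) = -6/(5*(k - 5/7)).
Order-3 pole: residue = g''(a)/2; g''(2) = -1372/1215, so the residue is -686/1215.
List the singular points by increasing real part (a conjugate pair: the negative imaginary part first).


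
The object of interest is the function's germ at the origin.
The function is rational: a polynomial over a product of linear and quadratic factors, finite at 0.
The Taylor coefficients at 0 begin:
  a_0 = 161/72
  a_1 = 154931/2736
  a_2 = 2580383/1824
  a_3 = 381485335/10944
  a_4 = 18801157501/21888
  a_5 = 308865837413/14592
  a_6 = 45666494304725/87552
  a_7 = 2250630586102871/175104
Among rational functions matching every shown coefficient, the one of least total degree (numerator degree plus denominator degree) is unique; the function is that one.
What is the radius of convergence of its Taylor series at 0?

The radius of convergence is -7/2 + (3/14)*sqrt(273).

No rational of total degree below 4 reproduces all 8 coefficients; solving the [2/2] Pade equations on them gives f(ρ) = (-39*ρ**2/7 - 10*ρ/19 - 23/36)/(ρ**2 + 7*ρ - 2/7), whose expansion matches every shown term.
Denominator factor (ρ**2 + 7*ρ - 2/7): discriminant 351/7, real irrational roots -7/2 + (3/14)*sqrt(273) and -7/2 - (3/14)*sqrt(273); poles of order 1, moduli -7/2 + (3/14)*sqrt(273) and 7/2 + (3/14)*sqrt(273).
The radius of convergence is the smallest modulus among the singular points: -7/2 + (3/14)*sqrt(273).


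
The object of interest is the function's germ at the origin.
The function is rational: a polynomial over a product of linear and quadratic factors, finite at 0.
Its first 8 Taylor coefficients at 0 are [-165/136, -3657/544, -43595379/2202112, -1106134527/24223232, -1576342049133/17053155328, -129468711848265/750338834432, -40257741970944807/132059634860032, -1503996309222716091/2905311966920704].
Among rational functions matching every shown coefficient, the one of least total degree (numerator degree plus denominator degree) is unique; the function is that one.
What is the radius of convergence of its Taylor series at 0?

The radius of convergence is 8/11.

No rational of total degree below 5 reproduces all 8 coefficients; solving the [2/3] Pade equations on them gives f(ω) = (-ω**2/23 + ω + 10/17)/((ω - 11/12)*(ω - 8/11)**2), whose expansion matches every shown term.
Denominator factor (ω - 11/12): pole of order 1 at 11/12, modulus 11/12.
Denominator factor (ω - 8/11)^2: pole of order 2 at 8/11, modulus 8/11.
The radius of convergence is the smallest modulus among the singular points: 8/11.


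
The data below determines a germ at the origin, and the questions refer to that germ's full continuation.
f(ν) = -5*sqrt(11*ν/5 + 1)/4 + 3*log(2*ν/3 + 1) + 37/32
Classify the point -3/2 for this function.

The point is a logarithmic branch point.

The term (3)*log(1 - ν/(-3/2)) has argument 1 - -3/2/(-3/2) = 0 at -3/2: a logarithmic (infinitely-sheeted) branch point; the remaining terms are analytic or single-valued there.


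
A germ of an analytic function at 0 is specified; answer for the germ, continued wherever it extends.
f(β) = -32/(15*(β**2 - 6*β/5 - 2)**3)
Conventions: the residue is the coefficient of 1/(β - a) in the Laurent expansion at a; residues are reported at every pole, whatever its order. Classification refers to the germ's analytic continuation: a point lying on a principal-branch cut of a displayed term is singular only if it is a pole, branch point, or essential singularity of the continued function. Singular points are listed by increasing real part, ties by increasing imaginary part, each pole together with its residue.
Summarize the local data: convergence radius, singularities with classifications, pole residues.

Radius of convergence at 0: -3/5 + (1/5)*sqrt(59).
At 3/5 - (1/5)*sqrt(59): a pole of order 3; residue (1250/205379)*sqrt(59).
At 3/5 + (1/5)*sqrt(59): a pole of order 3; residue -(1250/205379)*sqrt(59).

Denominator factor (β**2 - 6*β/5 - 2)^3: discriminant 236/25, real irrational roots 3/5 + (1/5)*sqrt(59) and 3/5 - (1/5)*sqrt(59); poles of order 3, moduli 3/5 + (1/5)*sqrt(59) and -3/5 + (1/5)*sqrt(59).
The radius of convergence is the smallest modulus among the singular points: -3/5 + (1/5)*sqrt(59).
The factor β**2 - 6*β/5 - 2 splits as (β - a)(β - a') with a = 3/5 - (1/5)*sqrt(59), a' = 3/5 + (1/5)*sqrt(59). At the order-3 pole a set g(β) = (β - a)^3*f(β) = [-32/15] / (β - a')^3.
Order-3 pole: residue = g''(a)/2; g''(3/5 - (1/5)*sqrt(59)) = (2500/205379)*sqrt(59), so the residue is (1250/205379)*sqrt(59).
The factor β**2 - 6*β/5 - 2 splits as (β - a)(β - a') with a = 3/5 + (1/5)*sqrt(59), a' = 3/5 - (1/5)*sqrt(59). At the order-3 pole a set g(β) = (β - a)^3*f(β) = [-32/15] / (β - a')^3.
Order-3 pole: residue = g''(a)/2; g''(3/5 + (1/5)*sqrt(59)) = -(2500/205379)*sqrt(59), so the residue is -(1250/205379)*sqrt(59).
List the singular points by increasing real part (a conjugate pair: the negative imaginary part first).


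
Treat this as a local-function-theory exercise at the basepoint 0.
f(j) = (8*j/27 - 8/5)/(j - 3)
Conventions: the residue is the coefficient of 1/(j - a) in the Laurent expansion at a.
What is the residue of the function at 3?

The residue is -32/45.

At the order-1 pole 3 set g(j) = (j - (3))*f(j) = 8*j/27 - 8/5.
Simple pole: residue = g(a) at a = 3, which is -32/45.


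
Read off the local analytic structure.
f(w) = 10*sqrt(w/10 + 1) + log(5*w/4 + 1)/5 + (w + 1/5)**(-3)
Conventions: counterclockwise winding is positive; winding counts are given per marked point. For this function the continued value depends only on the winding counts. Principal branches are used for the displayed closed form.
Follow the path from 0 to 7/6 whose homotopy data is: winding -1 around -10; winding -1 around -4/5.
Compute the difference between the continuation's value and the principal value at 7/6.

Continued minus principal equals (-(2/3)*sqrt(1005)) - ((2/5)*pi)*i.

The rational part is single-valued and drops out of the difference; each branch term changes only by its own monodromy.
(10)*sqrt(1 - w/(-10)): winding -1 is odd, the square root flips sign, contributing -2*(10)*sqrt(1 - (7/6)/(-10)) = -2*(10)*sqrt(67/60) = -(2/3)*sqrt(1005).
(1/5)*log(1 - w/(-4/5)): each positive loop around -4/5 adds 2*pi*i to the log, so winding -1 contributes (1/5)*(-1)*2*pi*i = -(2/5)*pi*i.
Summing the contributions at w = 7/6 gives (-(2/3)*sqrt(1005)) - ((2/5)*pi)*i.


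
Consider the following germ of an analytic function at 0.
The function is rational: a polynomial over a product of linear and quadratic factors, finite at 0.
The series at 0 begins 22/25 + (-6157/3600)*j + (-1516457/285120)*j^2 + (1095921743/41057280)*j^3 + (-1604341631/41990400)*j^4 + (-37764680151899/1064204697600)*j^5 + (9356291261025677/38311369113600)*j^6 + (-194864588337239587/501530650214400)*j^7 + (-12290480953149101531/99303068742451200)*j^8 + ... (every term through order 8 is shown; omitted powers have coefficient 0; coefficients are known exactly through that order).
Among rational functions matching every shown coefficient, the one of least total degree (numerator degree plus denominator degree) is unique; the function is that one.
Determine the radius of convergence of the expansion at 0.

No rational of total degree below 7 reproduces all 9 coefficients; solving the [2/5] Pade equations on them gives f(j) = (-35*j**2/11 + 27*j/16 + 22/25)/((j + 9)*(j**2 + 5*j/8 + 1/3)**2), whose expansion matches every shown term.
Denominator factor (j + 9): pole of order 1 at -9, modulus 9.
Denominator factor (j**2 + 5*j/8 + 1/3)^2: discriminant -181/192, complex-conjugate roots (-5/16) + ((1/48)*sqrt(543))*i and (-5/16) - ((1/48)*sqrt(543))*i; poles of order 2, moduli (1/3)*sqrt(3) and (1/3)*sqrt(3).
The radius of convergence is the smallest modulus among the singular points: (1/3)*sqrt(3).

The radius of convergence is (1/3)*sqrt(3).


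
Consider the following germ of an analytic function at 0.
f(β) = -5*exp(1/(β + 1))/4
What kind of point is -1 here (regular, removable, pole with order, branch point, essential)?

The point is an essential singularity.

The exponent 1/(β - (-1)) has a pole at -1, so exp(1/(β - (-1))) takes every nonzero value near it: an essential singularity (not a pole of any order).


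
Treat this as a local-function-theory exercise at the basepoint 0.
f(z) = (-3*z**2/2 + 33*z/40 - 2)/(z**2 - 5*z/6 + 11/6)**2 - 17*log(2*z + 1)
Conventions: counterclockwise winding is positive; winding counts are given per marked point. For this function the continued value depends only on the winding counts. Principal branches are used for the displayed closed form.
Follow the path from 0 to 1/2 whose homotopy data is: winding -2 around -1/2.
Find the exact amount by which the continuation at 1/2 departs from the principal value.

The rational part is single-valued and drops out of the difference; each branch term changes only by its own monodromy.
(-17)*log(1 - z/(-1/2)): each positive loop around -1/2 adds 2*pi*i to the log, so winding -2 contributes (-17)*(-2)*2*pi*i = (68)*pi*i.
Summing the contributions at z = 1/2 gives (68)*pi*i.

Continued minus principal equals (68)*pi*i.


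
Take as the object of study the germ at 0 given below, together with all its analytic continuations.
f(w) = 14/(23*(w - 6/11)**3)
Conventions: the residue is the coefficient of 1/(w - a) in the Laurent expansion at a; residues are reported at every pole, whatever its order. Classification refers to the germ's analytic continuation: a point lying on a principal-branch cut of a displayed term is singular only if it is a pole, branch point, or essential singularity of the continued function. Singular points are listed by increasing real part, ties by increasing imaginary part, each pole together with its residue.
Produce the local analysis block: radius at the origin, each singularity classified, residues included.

Denominator factor (w - 6/11)^3: pole of order 3 at 6/11, modulus 6/11.
The radius of convergence is the smallest modulus among the singular points: 6/11.
At the order-3 pole 6/11 set g(w) = (w - (6/11))^3*f(w) = 14/23.
Order-3 pole: residue = g''(a)/2; g''(6/11) = 0, so the residue is 0.

Radius of convergence at 0: 6/11.
At 6/11: a pole of order 3; residue 0.


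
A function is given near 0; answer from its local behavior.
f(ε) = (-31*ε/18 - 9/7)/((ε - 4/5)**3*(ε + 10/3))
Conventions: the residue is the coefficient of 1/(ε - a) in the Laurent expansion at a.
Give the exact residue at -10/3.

At the order-1 pole -10/3 set g(ε) = (ε - (-10/3))*f(ε) = (-31*ε/18 - 9/7)/(ε - 4/5)**3.
Simple pole: residue = g(a) at a = -10/3, which is -52625/834148.

The residue is -52625/834148.


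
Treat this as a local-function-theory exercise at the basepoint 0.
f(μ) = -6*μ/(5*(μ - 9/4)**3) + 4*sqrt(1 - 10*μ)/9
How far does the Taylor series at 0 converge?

Denominator factor (μ - 9/4)^3: pole of order 3 at 9/4, modulus 9/4.
Branch term (4/9)*sqrt(1 - μ/(1/10)): its argument vanishes at μ = 1/10, a square-root branch point, modulus 1/10.
The radius of convergence is the smallest modulus among the singular points: 1/10.

The radius of convergence is 1/10.


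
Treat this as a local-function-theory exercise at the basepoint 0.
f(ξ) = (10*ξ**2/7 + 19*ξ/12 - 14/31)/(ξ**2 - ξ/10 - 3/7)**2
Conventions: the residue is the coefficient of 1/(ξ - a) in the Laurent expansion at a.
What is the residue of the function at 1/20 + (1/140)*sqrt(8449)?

The residue is (8974475/948408699)*sqrt(8449).

The factor ξ**2 - ξ/10 - 3/7 splits as (ξ - a)(ξ - a') with a = 1/20 + (1/140)*sqrt(8449), a' = 1/20 - (1/140)*sqrt(8449). At the order-2 pole a set g(ξ) = (ξ - a)^2*f(ξ) = [10*ξ**2/7 + 19*ξ/12 - 14/31] / (ξ - a')^2.
Order-2 pole: residue = g'(a); g'(1/20 + (1/140)*sqrt(8449)) = (8974475/948408699)*sqrt(8449), so the residue is (8974475/948408699)*sqrt(8449).


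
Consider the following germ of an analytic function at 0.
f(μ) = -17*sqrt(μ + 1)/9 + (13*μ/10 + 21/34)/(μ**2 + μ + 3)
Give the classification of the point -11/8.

The point is a regular point.

Denominator factors: μ**2 + μ + 3 = 225/64 at μ = -11/8 — none vanishes.
Branch term sqrt(1 - μ/(-1)): argument at -11/8 is -3/8, nonzero, so -11/8 is not its branch point (a point on a principal cut is still regular for the continued germ).
So the germ continues analytically to -11/8.


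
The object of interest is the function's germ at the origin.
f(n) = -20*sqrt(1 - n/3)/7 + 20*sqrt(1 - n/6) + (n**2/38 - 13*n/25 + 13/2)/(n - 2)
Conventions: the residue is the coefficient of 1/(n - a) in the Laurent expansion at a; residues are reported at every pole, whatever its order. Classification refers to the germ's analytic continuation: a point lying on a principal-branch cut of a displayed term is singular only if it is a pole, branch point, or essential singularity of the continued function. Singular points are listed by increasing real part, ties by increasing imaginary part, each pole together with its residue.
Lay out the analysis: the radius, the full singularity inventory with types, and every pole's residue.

Denominator factor (n - 2): pole of order 1 at 2, modulus 2.
Branch term (-20/7)*sqrt(1 - n/(3)): its argument vanishes at n = 3, a square-root branch point, modulus 3.
Branch term (20)*sqrt(1 - n/(6)): its argument vanishes at n = 6, a square-root branch point, modulus 6.
The radius of convergence is the smallest modulus among the singular points: 2.
The branch terms are analytic at 2 and contribute nothing to the residue; only the rational part matters.
At the order-1 pole 2 set g(n) = (n - (2))*(rational part) = n**2/38 - 13*n/25 + 13/2.
Simple pole: residue = g(a) at a = 2, which is 5287/950.
List the singular points by increasing real part (a conjugate pair: the negative imaginary part first).

Radius of convergence at 0: 2.
At 2: a pole of order 1; residue 5287/950.
At 3: an algebraic (square-root) branch point.
At 6: an algebraic (square-root) branch point.


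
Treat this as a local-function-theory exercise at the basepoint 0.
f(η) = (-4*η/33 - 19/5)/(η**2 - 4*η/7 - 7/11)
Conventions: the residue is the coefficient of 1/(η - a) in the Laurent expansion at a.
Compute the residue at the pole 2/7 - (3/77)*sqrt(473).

The residue is -2/33 + (103/990)*sqrt(473).

The factor η**2 - 4*η/7 - 7/11 splits as (η - a)(η - a') with a = 2/7 - (3/77)*sqrt(473), a' = 2/7 + (3/77)*sqrt(473). At the order-1 pole a set g(η) = (η - a)*f(η) = [-4*η/33 - 19/5] / (η - a').
Simple pole: residue = g(a) at a = 2/7 - (3/77)*sqrt(473), which is -2/33 + (103/990)*sqrt(473).


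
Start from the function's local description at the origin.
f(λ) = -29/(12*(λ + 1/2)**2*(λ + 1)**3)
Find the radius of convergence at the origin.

The radius of convergence is 1/2.

Denominator factor (λ + 1/2)^2: pole of order 2 at -1/2, modulus 1/2.
Denominator factor (λ + 1)^3: pole of order 3 at -1, modulus 1.
The radius of convergence is the smallest modulus among the singular points: 1/2.


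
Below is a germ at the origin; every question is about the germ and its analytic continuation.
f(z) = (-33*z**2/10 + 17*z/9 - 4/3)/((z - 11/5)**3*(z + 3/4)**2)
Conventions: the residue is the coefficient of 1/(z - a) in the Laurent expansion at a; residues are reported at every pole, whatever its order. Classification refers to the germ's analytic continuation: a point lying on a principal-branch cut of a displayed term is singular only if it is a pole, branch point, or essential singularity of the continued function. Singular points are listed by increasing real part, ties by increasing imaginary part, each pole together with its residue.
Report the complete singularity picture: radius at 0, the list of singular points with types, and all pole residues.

Denominator factor (z - 11/5)^3: pole of order 3 at 11/5, modulus 11/5.
Denominator factor (z + 3/4)^2: pole of order 2 at -3/4, modulus 3/4.
The radius of convergence is the smallest modulus among the singular points: 3/4.
At the order-2 pole -3/4 set g(z) = (z - (-3/4))^2*f(z) = (-33*z**2/10 + 17*z/9 - 4/3)/(z - 11/5)**3.
Order-2 pole: residue = g'(a); g'(-3/4) = -9152600/109056249, so the residue is -9152600/109056249.
At the order-3 pole 11/5 set g(z) = (z - (11/5))^3*f(z) = (-33*z**2/10 + 17*z/9 - 4/3)/(z + 3/4)**2.
Order-3 pole: residue = g''(a)/2; g''(11/5) = 18305200/109056249, so the residue is 9152600/109056249.
List the singular points by increasing real part (a conjugate pair: the negative imaginary part first).

Radius of convergence at 0: 3/4.
At -3/4: a pole of order 2; residue -9152600/109056249.
At 11/5: a pole of order 3; residue 9152600/109056249.


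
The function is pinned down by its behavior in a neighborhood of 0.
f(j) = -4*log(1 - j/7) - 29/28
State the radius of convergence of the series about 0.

The radius of convergence is 7.

Branch term (-4)*log(1 - j/(7)): its argument vanishes at j = 7, a logarithmic branch point, modulus 7.
The radius of convergence is the smallest modulus among the singular points: 7.


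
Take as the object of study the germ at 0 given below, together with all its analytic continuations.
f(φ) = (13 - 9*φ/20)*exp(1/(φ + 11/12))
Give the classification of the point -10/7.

The point is a regular point.

There is no denominator, hence no pole anywhere.
The essential point of exp(1/(φ - (-11/12))) is -11/12, not -10/7.
So the germ continues analytically to -10/7.


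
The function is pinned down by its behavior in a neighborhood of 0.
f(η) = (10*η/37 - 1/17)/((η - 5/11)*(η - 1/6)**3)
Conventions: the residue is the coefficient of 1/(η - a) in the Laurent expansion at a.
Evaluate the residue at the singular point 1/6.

At the order-3 pole 1/6 set g(η) = (η - (1/6))^3*f(η) = (10*η/37 - 1/17)/(η - 5/11).
Order-3 pole: residue = g''(a)/2; g''(1/6) = -23156496/4314311, so the residue is -11578248/4314311.

The residue is -11578248/4314311.


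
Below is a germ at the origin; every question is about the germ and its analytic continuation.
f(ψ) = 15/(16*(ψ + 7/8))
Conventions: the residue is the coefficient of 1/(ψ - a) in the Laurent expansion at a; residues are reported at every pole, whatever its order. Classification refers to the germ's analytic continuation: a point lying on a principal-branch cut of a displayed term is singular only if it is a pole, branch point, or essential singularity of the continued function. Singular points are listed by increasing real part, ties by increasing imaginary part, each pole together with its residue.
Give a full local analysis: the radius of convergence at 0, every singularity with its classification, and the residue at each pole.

Radius of convergence at 0: 7/8.
At -7/8: a pole of order 1; residue 15/16.

Denominator factor (ψ + 7/8): pole of order 1 at -7/8, modulus 7/8.
The radius of convergence is the smallest modulus among the singular points: 7/8.
At the order-1 pole -7/8 set g(ψ) = (ψ - (-7/8))*f(ψ) = 15/16.
Simple pole: residue = g(a) at a = -7/8, which is 15/16.


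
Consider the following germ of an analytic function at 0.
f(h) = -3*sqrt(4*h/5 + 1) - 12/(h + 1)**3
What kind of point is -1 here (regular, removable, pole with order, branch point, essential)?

The point is a pole of order 3.

The denominator factor h + 1 vanishes at -1 and appears to the power 3; the numerator there equals -12, nonzero, and no other factor vanishes.
The branch terms are analytic at this point.
Hence a pole whose order is the multiplicity, 3.


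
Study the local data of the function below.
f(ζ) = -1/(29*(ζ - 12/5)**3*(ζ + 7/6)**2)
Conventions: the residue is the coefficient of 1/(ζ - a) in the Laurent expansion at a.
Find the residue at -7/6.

At the order-2 pole -7/6 set g(ζ) = (ζ - (-7/6))^2*f(ζ) = -1/(29*(ζ - 12/5)**3).
Order-2 pole: residue = g'(a); g'(-7/6) = 2430000/3801308429, so the residue is 2430000/3801308429.

The residue is 2430000/3801308429.


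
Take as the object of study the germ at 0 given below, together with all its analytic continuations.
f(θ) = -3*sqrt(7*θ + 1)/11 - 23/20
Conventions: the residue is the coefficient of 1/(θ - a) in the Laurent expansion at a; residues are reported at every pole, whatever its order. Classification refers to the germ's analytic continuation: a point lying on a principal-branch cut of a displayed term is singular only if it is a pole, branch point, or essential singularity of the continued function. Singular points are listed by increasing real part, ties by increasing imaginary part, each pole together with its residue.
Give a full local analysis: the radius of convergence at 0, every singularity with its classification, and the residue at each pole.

Branch term (-3/11)*sqrt(1 - θ/(-1/7)): its argument vanishes at θ = -1/7, a square-root branch point, modulus 1/7.
The radius of convergence is the smallest modulus among the singular points: 1/7.

Radius of convergence at 0: 1/7.
At -1/7: an algebraic (square-root) branch point.


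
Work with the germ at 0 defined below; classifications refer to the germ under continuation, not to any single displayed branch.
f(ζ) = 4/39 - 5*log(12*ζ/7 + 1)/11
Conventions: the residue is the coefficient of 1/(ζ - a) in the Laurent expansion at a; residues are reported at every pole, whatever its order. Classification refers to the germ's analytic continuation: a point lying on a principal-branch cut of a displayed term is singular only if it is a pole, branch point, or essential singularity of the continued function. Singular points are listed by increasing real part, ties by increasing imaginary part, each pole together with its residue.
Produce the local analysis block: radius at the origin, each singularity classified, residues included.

Branch term (-5/11)*log(1 - ζ/(-7/12)): its argument vanishes at ζ = -7/12, a logarithmic branch point, modulus 7/12.
The radius of convergence is the smallest modulus among the singular points: 7/12.

Radius of convergence at 0: 7/12.
At -7/12: a logarithmic branch point.


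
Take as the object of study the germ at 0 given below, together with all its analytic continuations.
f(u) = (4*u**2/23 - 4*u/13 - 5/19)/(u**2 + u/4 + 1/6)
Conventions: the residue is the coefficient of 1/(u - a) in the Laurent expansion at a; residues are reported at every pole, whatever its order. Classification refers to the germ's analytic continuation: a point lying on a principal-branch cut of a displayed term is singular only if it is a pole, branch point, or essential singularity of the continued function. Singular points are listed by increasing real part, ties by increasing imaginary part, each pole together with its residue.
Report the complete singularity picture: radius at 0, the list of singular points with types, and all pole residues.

Radius of convergence at 0: (1/6)*sqrt(6).
At (-1/8) - ((1/24)*sqrt(87))*i: a pole of order 1; residue (-105/598) - ((33847/988494)*sqrt(87))*i.
At (-1/8) + ((1/24)*sqrt(87))*i: a pole of order 1; residue (-105/598) + ((33847/988494)*sqrt(87))*i.

Denominator factor (u**2 + u/4 + 1/6): discriminant -29/48, complex-conjugate roots (-1/8) + ((1/24)*sqrt(87))*i and (-1/8) - ((1/24)*sqrt(87))*i; poles of order 1, moduli (1/6)*sqrt(6) and (1/6)*sqrt(6).
The radius of convergence is the smallest modulus among the singular points: (1/6)*sqrt(6).
The factor u**2 + u/4 + 1/6 splits as (u - a)(u - a') with a = (-1/8) - ((1/24)*sqrt(87))*i, a' = (-1/8) + ((1/24)*sqrt(87))*i. At the order-1 pole a set g(u) = (u - a)*f(u) = [4*u**2/23 - 4*u/13 - 5/19] / (u - a').
Simple pole: residue = g(a) at a = (-1/8) - ((1/24)*sqrt(87))*i, which is (-105/598) - ((33847/988494)*sqrt(87))*i.
The factor u**2 + u/4 + 1/6 splits as (u - a)(u - a') with a = (-1/8) + ((1/24)*sqrt(87))*i, a' = (-1/8) - ((1/24)*sqrt(87))*i. At the order-1 pole a set g(u) = (u - a)*f(u) = [4*u**2/23 - 4*u/13 - 5/19] / (u - a').
Simple pole: residue = g(a) at a = (-1/8) + ((1/24)*sqrt(87))*i, which is (-105/598) + ((33847/988494)*sqrt(87))*i.
List the singular points by increasing real part (a conjugate pair: the negative imaginary part first).


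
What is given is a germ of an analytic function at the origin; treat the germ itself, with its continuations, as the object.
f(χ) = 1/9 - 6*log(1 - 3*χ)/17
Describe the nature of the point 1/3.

The term (-6/17)*log(1 - χ/(1/3)) has argument 1 - 1/3/(1/3) = 0 at 1/3: a logarithmic (infinitely-sheeted) branch point; the remaining terms are analytic or single-valued there.

The point is a logarithmic branch point.


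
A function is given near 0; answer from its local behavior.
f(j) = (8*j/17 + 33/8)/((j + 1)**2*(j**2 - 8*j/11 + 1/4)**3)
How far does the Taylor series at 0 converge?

The radius of convergence is 1/2.

Denominator factor (j + 1)^2: pole of order 2 at -1, modulus 1.
Denominator factor (j**2 - 8*j/11 + 1/4)^3: discriminant -57/121, complex-conjugate roots (4/11) + ((1/22)*sqrt(57))*i and (4/11) - ((1/22)*sqrt(57))*i; poles of order 3, moduli 1/2 and 1/2.
The radius of convergence is the smallest modulus among the singular points: 1/2.


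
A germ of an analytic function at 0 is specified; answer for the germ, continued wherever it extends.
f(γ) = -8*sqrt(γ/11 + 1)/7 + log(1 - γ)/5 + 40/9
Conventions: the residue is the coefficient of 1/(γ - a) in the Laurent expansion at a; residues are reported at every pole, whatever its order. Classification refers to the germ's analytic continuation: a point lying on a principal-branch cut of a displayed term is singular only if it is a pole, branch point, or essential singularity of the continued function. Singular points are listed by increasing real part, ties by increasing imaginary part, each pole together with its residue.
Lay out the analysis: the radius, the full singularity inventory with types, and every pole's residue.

Radius of convergence at 0: 1.
At -11: an algebraic (square-root) branch point.
At 1: a logarithmic branch point.

Branch term (-8/7)*sqrt(1 - γ/(-11)): its argument vanishes at γ = -11, a square-root branch point, modulus 11.
Branch term (1/5)*log(1 - γ/(1)): its argument vanishes at γ = 1, a logarithmic branch point, modulus 1.
The radius of convergence is the smallest modulus among the singular points: 1.
List the singular points by increasing real part (a conjugate pair: the negative imaginary part first).


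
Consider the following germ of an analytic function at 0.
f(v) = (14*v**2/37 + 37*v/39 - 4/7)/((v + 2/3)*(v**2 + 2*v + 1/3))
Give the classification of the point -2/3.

The point is a pole of order 1.

The denominator factor v + 2/3 vanishes at -2/3 and appears to the power 1; the numerator there equals -10462/10101, nonzero, and no other factor vanishes.
Hence a pole whose order is the multiplicity, 1.


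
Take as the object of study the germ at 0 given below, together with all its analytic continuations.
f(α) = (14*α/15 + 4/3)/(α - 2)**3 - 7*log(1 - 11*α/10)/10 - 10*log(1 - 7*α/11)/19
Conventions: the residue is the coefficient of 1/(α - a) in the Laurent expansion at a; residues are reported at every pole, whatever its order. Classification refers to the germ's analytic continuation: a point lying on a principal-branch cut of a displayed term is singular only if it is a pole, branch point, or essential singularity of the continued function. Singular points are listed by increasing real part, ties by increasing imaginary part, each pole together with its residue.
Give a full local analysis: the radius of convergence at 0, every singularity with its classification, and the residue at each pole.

Radius of convergence at 0: 10/11.
At 10/11: a logarithmic branch point.
At 11/7: a logarithmic branch point.
At 2: a pole of order 3; residue 0.

Denominator factor (α - 2)^3: pole of order 3 at 2, modulus 2.
Branch term (-7/10)*log(1 - α/(10/11)): its argument vanishes at α = 10/11, a logarithmic branch point, modulus 10/11.
Branch term (-10/19)*log(1 - α/(11/7)): its argument vanishes at α = 11/7, a logarithmic branch point, modulus 11/7.
The radius of convergence is the smallest modulus among the singular points: 10/11.
The branch terms are analytic at 2 and contribute nothing to the residue; only the rational part matters.
At the order-3 pole 2 set g(α) = (α - (2))^3*(rational part) = 14*α/15 + 4/3.
Order-3 pole: residue = g''(a)/2; g''(2) = 0, so the residue is 0.
List the singular points by increasing real part (a conjugate pair: the negative imaginary part first).


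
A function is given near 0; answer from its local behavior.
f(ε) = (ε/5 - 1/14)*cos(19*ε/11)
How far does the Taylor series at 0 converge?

The radius of convergence is infinite.

The factor cos(19*ε/11) is entire and contributes no finite singular point.
The polynomial part has no poles.
No finite singular points: the Taylor series at 0 converges everywhere.


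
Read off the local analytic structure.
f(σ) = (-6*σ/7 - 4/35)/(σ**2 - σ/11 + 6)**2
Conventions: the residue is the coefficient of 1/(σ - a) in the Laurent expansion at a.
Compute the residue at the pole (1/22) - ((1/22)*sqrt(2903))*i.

The factor σ**2 - σ/11 + 6 splits as (σ - a)(σ - a') with a = (1/22) - ((1/22)*sqrt(2903))*i, a' = (1/22) + ((1/22)*sqrt(2903))*i. At the order-2 pole a set g(σ) = (σ - a)^2*f(σ) = [-6*σ/7 - 4/35] / (σ - a')^2.
Order-2 pole: residue = g'(a); g'((1/22) - ((1/22)*sqrt(2903))*i) = -((14278/294959315)*sqrt(2903))*i, so the residue is -((14278/294959315)*sqrt(2903))*i.

The residue is -((14278/294959315)*sqrt(2903))*i.


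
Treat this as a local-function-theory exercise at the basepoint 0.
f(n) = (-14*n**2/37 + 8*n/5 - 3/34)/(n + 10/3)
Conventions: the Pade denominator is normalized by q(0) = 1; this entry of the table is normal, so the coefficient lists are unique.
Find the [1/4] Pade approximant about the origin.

The Pade approximant has numerator coefficients [-9/340, 364309242357/769142733400]; denominator coefficients [1, 610398214/1131092255, 4330003573/33480330748, 259379540/8370082687, 2269570975/309693059419].

Taylor coefficients needed (expand at 0): a_0 = -9/340, a_1 = 1659/3400, a_2 = -326949/1258000, a_3 = 980847/12580000, a_4 = -2942541/125800000, a_5 = 8827623/1258000000.
Write the denominator as Q(n) = 1 + q1*n + q2*n^2 + q3*n^3 + q4*n^4. Requiring Q*f - P = O(n^6) with deg P <= 1 kills the coefficients of n^2..n^5 in Q*f:
  n^2: a_2 + q1*a_1 + q2*a_0 = 0, i.e. -326949/1258000 + (1659/3400)*q1 + (-9/340)*q2 = 0.
  n^3: a_3 + q1*a_2 + q2*a_1 + q3*a_0 = 0, i.e. 980847/12580000 + (-326949/1258000)*q1 + (1659/3400)*q2 + (-9/340)*q3 = 0.
  n^4: a_4 + q1*a_3 + q2*a_2 + q3*a_1 + q4*a_0 = 0, i.e. -2942541/125800000 + (980847/12580000)*q1 + (-326949/1258000)*q2 + (1659/3400)*q3 + (-9/340)*q4 = 0.
  n^5: a_5 + q1*a_4 + q2*a_3 + q3*a_2 + q4*a_1 = 0, i.e. 8827623/1258000000 + (-2942541/125800000)*q1 + (980847/12580000)*q2 + (-326949/1258000)*q3 + (1659/3400)*q4 = 0.
Solving this linear system: q1 = 610398214/1131092255, q2 = 4330003573/33480330748, q3 = 259379540/8370082687, q4 = 2269570975/309693059419.
The numerator is Q*f truncated at degree 1: P0 = a_0 = -9/340; P1 = a_1 + q1*a_0 = 364309242357/769142733400.


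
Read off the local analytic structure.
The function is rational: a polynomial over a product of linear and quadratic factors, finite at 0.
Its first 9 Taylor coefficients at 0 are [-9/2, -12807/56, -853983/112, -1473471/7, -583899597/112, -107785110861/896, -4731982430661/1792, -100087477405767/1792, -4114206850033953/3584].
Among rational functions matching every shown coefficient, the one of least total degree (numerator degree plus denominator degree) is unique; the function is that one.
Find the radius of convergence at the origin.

The radius of convergence is 11/2 - (1/6)*sqrt(1065).

No rational of total degree below 7 reproduces all 9 coefficients; solving the [1/6] Pade equations on them gives f(κ) = (-37*κ/21 - 4/3)/(κ**2 - 11*κ + 2/3)**3, whose expansion matches every shown term.
Denominator factor (κ**2 - 11*κ + 2/3)^3: discriminant 355/3, real irrational roots 11/2 + (1/6)*sqrt(1065) and 11/2 - (1/6)*sqrt(1065); poles of order 3, moduli 11/2 + (1/6)*sqrt(1065) and 11/2 - (1/6)*sqrt(1065).
The radius of convergence is the smallest modulus among the singular points: 11/2 - (1/6)*sqrt(1065).


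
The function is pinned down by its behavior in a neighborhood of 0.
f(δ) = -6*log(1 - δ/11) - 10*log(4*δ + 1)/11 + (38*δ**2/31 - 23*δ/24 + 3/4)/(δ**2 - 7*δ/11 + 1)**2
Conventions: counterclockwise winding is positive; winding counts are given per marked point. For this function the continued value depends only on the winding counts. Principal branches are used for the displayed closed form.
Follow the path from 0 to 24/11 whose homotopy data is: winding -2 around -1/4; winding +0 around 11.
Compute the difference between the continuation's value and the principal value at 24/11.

The rational part is single-valued and drops out of the difference; each branch term changes only by its own monodromy.
(-10/11)*log(1 - δ/(-1/4)): each positive loop around -1/4 adds 2*pi*i to the log, so winding -2 contributes (-10/11)*(-2)*2*pi*i = (40/11)*pi*i.
(-6)*log(1 - δ/(11)): winding 0 around 11, so this term returns to its principal value, contribution 0.
Summing the contributions at δ = 24/11 gives (40/11)*pi*i.

Continued minus principal equals (40/11)*pi*i.


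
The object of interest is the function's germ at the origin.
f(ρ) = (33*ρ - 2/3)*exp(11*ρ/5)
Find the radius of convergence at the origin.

The radius of convergence is infinite.

The factor exp(11*ρ/5) is entire and contributes no finite singular point.
The polynomial part has no poles.
No finite singular points: the Taylor series at 0 converges everywhere.


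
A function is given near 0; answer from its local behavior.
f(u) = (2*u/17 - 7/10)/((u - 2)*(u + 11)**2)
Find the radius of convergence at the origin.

The radius of convergence is 2.

Denominator factor (u - 2): pole of order 1 at 2, modulus 2.
Denominator factor (u + 11)^2: pole of order 2 at -11, modulus 11.
The radius of convergence is the smallest modulus among the singular points: 2.


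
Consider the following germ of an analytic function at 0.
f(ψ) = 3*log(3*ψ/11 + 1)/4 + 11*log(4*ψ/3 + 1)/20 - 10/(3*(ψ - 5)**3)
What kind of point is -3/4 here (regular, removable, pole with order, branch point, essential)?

The term (11/20)*log(1 - ψ/(-3/4)) has argument 1 - -3/4/(-3/4) = 0 at -3/4: a logarithmic (infinitely-sheeted) branch point; the remaining terms are analytic or single-valued there.

The point is a logarithmic branch point.


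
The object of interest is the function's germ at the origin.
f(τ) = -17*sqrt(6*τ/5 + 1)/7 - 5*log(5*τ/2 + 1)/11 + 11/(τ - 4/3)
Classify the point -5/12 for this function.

The point is a regular point.

Denominator factors: τ - 4/3 = -7/4 at τ = -5/12 — none vanishes.
Branch term log(1 - τ/(-2/5)): argument at -5/12 is -1/24, nonzero, so -5/12 is not its branch point (a point on a principal cut is still regular for the continued germ).
Branch term sqrt(1 - τ/(-5/6)): argument at -5/12 is 1/2, nonzero, so -5/12 is not its branch point (a point on a principal cut is still regular for the continued germ).
So the germ continues analytically to -5/12.


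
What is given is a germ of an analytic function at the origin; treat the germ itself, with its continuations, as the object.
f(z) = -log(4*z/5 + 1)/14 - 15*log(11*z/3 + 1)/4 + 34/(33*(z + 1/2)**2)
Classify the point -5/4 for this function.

The point is a logarithmic branch point.

The term (-1/14)*log(1 - z/(-5/4)) has argument 1 - -5/4/(-5/4) = 0 at -5/4: a logarithmic (infinitely-sheeted) branch point; the remaining terms are analytic or single-valued there.


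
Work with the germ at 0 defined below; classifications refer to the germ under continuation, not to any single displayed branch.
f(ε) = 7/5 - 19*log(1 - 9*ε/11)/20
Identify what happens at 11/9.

The term (-19/20)*log(1 - ε/(11/9)) has argument 1 - 11/9/(11/9) = 0 at 11/9: a logarithmic (infinitely-sheeted) branch point; the remaining terms are analytic or single-valued there.

The point is a logarithmic branch point.


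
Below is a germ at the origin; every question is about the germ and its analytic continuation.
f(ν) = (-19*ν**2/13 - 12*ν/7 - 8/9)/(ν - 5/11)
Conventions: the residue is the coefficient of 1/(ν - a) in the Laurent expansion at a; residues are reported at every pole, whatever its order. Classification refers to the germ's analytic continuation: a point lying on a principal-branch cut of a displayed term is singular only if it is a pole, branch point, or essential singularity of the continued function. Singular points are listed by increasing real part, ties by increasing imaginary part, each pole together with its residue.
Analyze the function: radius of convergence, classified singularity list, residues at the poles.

Radius of convergence at 0: 5/11.
At 5/11: a pole of order 1; residue -195233/99099.

Denominator factor (ν - 5/11): pole of order 1 at 5/11, modulus 5/11.
The radius of convergence is the smallest modulus among the singular points: 5/11.
At the order-1 pole 5/11 set g(ν) = (ν - (5/11))*f(ν) = -19*ν**2/13 - 12*ν/7 - 8/9.
Simple pole: residue = g(a) at a = 5/11, which is -195233/99099.
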